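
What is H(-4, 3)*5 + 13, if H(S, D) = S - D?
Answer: -22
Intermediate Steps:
H(-4, 3)*5 + 13 = (-4 - 1*3)*5 + 13 = (-4 - 3)*5 + 13 = -7*5 + 13 = -35 + 13 = -22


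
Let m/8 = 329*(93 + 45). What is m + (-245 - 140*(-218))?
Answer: 393491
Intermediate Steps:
m = 363216 (m = 8*(329*(93 + 45)) = 8*(329*138) = 8*45402 = 363216)
m + (-245 - 140*(-218)) = 363216 + (-245 - 140*(-218)) = 363216 + (-245 + 30520) = 363216 + 30275 = 393491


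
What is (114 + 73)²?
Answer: 34969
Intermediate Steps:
(114 + 73)² = 187² = 34969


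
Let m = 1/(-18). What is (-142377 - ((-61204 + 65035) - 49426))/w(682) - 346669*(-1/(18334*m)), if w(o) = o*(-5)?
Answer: -157291468/504185 ≈ -311.97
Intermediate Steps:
w(o) = -5*o
m = -1/18 (m = 1*(-1/18) = -1/18 ≈ -0.055556)
(-142377 - ((-61204 + 65035) - 49426))/w(682) - 346669*(-1/(18334*m)) = (-142377 - ((-61204 + 65035) - 49426))/((-5*682)) - 346669/((-1/18*(-18334))) = (-142377 - (3831 - 49426))/(-3410) - 346669/9167/9 = (-142377 - 1*(-45595))*(-1/3410) - 346669*9/9167 = (-142377 + 45595)*(-1/3410) - 3120021/9167 = -96782*(-1/3410) - 3120021/9167 = 1561/55 - 3120021/9167 = -157291468/504185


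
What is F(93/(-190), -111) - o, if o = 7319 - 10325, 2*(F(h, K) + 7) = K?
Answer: 5887/2 ≈ 2943.5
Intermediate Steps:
F(h, K) = -7 + K/2
o = -3006
F(93/(-190), -111) - o = (-7 + (½)*(-111)) - 1*(-3006) = (-7 - 111/2) + 3006 = -125/2 + 3006 = 5887/2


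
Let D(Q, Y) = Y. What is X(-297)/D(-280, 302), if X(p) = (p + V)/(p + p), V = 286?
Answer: 1/16308 ≈ 6.1320e-5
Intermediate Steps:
X(p) = (286 + p)/(2*p) (X(p) = (p + 286)/(p + p) = (286 + p)/((2*p)) = (286 + p)*(1/(2*p)) = (286 + p)/(2*p))
X(-297)/D(-280, 302) = ((1/2)*(286 - 297)/(-297))/302 = ((1/2)*(-1/297)*(-11))*(1/302) = (1/54)*(1/302) = 1/16308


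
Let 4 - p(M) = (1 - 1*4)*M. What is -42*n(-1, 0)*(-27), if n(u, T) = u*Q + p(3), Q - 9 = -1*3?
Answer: 7938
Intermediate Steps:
p(M) = 4 + 3*M (p(M) = 4 - (1 - 1*4)*M = 4 - (1 - 4)*M = 4 - (-3)*M = 4 + 3*M)
Q = 6 (Q = 9 - 1*3 = 9 - 3 = 6)
n(u, T) = 13 + 6*u (n(u, T) = u*6 + (4 + 3*3) = 6*u + (4 + 9) = 6*u + 13 = 13 + 6*u)
-42*n(-1, 0)*(-27) = -42*(13 + 6*(-1))*(-27) = -42*(13 - 6)*(-27) = -42*7*(-27) = -294*(-27) = 7938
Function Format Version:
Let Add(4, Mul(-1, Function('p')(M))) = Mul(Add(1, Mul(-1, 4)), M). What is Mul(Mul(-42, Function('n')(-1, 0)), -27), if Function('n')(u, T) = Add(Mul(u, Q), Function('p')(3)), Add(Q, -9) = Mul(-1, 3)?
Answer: 7938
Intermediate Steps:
Function('p')(M) = Add(4, Mul(3, M)) (Function('p')(M) = Add(4, Mul(-1, Mul(Add(1, Mul(-1, 4)), M))) = Add(4, Mul(-1, Mul(Add(1, -4), M))) = Add(4, Mul(-1, Mul(-3, M))) = Add(4, Mul(3, M)))
Q = 6 (Q = Add(9, Mul(-1, 3)) = Add(9, -3) = 6)
Function('n')(u, T) = Add(13, Mul(6, u)) (Function('n')(u, T) = Add(Mul(u, 6), Add(4, Mul(3, 3))) = Add(Mul(6, u), Add(4, 9)) = Add(Mul(6, u), 13) = Add(13, Mul(6, u)))
Mul(Mul(-42, Function('n')(-1, 0)), -27) = Mul(Mul(-42, Add(13, Mul(6, -1))), -27) = Mul(Mul(-42, Add(13, -6)), -27) = Mul(Mul(-42, 7), -27) = Mul(-294, -27) = 7938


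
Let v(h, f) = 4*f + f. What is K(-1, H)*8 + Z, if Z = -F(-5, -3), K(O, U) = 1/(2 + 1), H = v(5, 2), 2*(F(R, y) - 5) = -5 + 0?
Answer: ⅙ ≈ 0.16667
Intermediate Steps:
F(R, y) = 5/2 (F(R, y) = 5 + (-5 + 0)/2 = 5 + (½)*(-5) = 5 - 5/2 = 5/2)
v(h, f) = 5*f
H = 10 (H = 5*2 = 10)
K(O, U) = ⅓ (K(O, U) = 1/3 = ⅓)
Z = -5/2 (Z = -1*5/2 = -5/2 ≈ -2.5000)
K(-1, H)*8 + Z = (⅓)*8 - 5/2 = 8/3 - 5/2 = ⅙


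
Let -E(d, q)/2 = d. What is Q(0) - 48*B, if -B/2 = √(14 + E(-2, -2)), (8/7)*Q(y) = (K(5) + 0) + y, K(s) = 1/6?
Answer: 7/48 + 288*√2 ≈ 407.44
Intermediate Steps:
K(s) = ⅙
Q(y) = 7/48 + 7*y/8 (Q(y) = 7*((⅙ + 0) + y)/8 = 7*(⅙ + y)/8 = 7/48 + 7*y/8)
E(d, q) = -2*d
B = -6*√2 (B = -2*√(14 - 2*(-2)) = -2*√(14 + 4) = -6*√2 ≈ -8.4853)
Q(0) - 48*B = (7/48 + (7/8)*0) - (-288)*√2 = (7/48 + 0) + 288*√2 = 7/48 + 288*√2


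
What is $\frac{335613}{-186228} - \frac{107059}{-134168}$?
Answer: $- \frac{2090928461}{2082153192} \approx -1.0042$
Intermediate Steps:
$\frac{335613}{-186228} - \frac{107059}{-134168} = 335613 \left(- \frac{1}{186228}\right) - - \frac{107059}{134168} = - \frac{111871}{62076} + \frac{107059}{134168} = - \frac{2090928461}{2082153192}$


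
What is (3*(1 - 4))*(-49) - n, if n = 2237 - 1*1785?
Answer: -11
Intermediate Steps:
n = 452 (n = 2237 - 1785 = 452)
(3*(1 - 4))*(-49) - n = (3*(1 - 4))*(-49) - 1*452 = (3*(-3))*(-49) - 452 = -9*(-49) - 452 = 441 - 452 = -11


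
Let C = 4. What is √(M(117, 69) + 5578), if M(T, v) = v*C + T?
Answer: √5971 ≈ 77.272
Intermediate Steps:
M(T, v) = T + 4*v (M(T, v) = v*4 + T = 4*v + T = T + 4*v)
√(M(117, 69) + 5578) = √((117 + 4*69) + 5578) = √((117 + 276) + 5578) = √(393 + 5578) = √5971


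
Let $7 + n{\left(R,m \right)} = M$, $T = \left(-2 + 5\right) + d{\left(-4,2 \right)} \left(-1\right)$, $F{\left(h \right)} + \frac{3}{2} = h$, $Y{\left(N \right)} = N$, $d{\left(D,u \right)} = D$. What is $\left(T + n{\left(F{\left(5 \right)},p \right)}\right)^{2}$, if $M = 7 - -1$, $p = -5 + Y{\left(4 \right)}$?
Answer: $64$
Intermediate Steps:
$F{\left(h \right)} = - \frac{3}{2} + h$
$T = 7$ ($T = \left(-2 + 5\right) - -4 = 3 + 4 = 7$)
$p = -1$ ($p = -5 + 4 = -1$)
$M = 8$ ($M = 7 + 1 = 8$)
$n{\left(R,m \right)} = 1$ ($n{\left(R,m \right)} = -7 + 8 = 1$)
$\left(T + n{\left(F{\left(5 \right)},p \right)}\right)^{2} = \left(7 + 1\right)^{2} = 8^{2} = 64$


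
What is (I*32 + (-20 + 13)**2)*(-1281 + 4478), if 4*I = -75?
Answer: -1761547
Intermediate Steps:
I = -75/4 (I = (1/4)*(-75) = -75/4 ≈ -18.750)
(I*32 + (-20 + 13)**2)*(-1281 + 4478) = (-75/4*32 + (-20 + 13)**2)*(-1281 + 4478) = (-600 + (-7)**2)*3197 = (-600 + 49)*3197 = -551*3197 = -1761547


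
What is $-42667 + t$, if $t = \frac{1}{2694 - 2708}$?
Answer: $- \frac{597339}{14} \approx -42667.0$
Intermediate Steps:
$t = - \frac{1}{14}$ ($t = \frac{1}{-14} = - \frac{1}{14} \approx -0.071429$)
$-42667 + t = -42667 - \frac{1}{14} = - \frac{597339}{14}$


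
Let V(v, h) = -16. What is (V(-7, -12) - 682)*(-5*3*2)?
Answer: 20940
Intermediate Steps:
(V(-7, -12) - 682)*(-5*3*2) = (-16 - 682)*(-5*3*2) = -(-10470)*2 = -698*(-30) = 20940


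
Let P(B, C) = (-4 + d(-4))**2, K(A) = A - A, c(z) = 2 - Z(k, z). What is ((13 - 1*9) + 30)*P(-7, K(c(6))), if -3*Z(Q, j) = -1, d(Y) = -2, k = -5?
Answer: 1224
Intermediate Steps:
Z(Q, j) = 1/3 (Z(Q, j) = -1/3*(-1) = 1/3)
c(z) = 5/3 (c(z) = 2 - 1*1/3 = 2 - 1/3 = 5/3)
K(A) = 0
P(B, C) = 36 (P(B, C) = (-4 - 2)**2 = (-6)**2 = 36)
((13 - 1*9) + 30)*P(-7, K(c(6))) = ((13 - 1*9) + 30)*36 = ((13 - 9) + 30)*36 = (4 + 30)*36 = 34*36 = 1224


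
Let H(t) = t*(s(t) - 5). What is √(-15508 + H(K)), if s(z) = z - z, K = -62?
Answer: I*√15198 ≈ 123.28*I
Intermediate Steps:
s(z) = 0
H(t) = -5*t (H(t) = t*(0 - 5) = t*(-5) = -5*t)
√(-15508 + H(K)) = √(-15508 - 5*(-62)) = √(-15508 + 310) = √(-15198) = I*√15198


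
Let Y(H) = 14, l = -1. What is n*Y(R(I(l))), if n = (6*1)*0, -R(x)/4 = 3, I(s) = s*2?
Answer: 0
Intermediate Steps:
I(s) = 2*s
R(x) = -12 (R(x) = -4*3 = -12)
n = 0 (n = 6*0 = 0)
n*Y(R(I(l))) = 0*14 = 0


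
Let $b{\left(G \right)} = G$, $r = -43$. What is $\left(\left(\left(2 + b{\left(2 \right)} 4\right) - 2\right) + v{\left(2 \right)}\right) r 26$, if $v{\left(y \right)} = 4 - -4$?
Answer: $-17888$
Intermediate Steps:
$v{\left(y \right)} = 8$ ($v{\left(y \right)} = 4 + 4 = 8$)
$\left(\left(\left(2 + b{\left(2 \right)} 4\right) - 2\right) + v{\left(2 \right)}\right) r 26 = \left(\left(\left(2 + 2 \cdot 4\right) - 2\right) + 8\right) \left(-43\right) 26 = \left(\left(\left(2 + 8\right) - 2\right) + 8\right) \left(-43\right) 26 = \left(\left(10 - 2\right) + 8\right) \left(-43\right) 26 = \left(8 + 8\right) \left(-43\right) 26 = 16 \left(-43\right) 26 = \left(-688\right) 26 = -17888$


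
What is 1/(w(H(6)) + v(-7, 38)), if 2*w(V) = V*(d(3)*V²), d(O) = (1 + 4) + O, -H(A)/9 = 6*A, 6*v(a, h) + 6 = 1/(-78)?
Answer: -468/63670883797 ≈ -7.3503e-9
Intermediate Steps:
v(a, h) = -469/468 (v(a, h) = -1 + (⅙)/(-78) = -1 + (⅙)*(-1/78) = -1 - 1/468 = -469/468)
H(A) = -54*A
d(O) = 5 + O
w(V) = 4*V³ (w(V) = (V*((5 + 3)*V²))/2 = (V*(8*V²))/2 = (8*V³)/2 = 4*V³)
1/(w(H(6)) + v(-7, 38)) = 1/(4*(-54*6)³ - 469/468) = 1/(4*(-324)³ - 469/468) = 1/(4*(-34012224) - 469/468) = 1/(-136048896 - 469/468) = 1/(-63670883797/468) = -468/63670883797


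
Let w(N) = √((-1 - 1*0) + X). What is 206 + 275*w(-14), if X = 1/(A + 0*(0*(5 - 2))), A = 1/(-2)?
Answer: 206 + 275*I*√3 ≈ 206.0 + 476.31*I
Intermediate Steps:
A = -½ ≈ -0.50000
X = -2 (X = 1/(-½ + 0*(0*(5 - 2))) = 1/(-½ + 0*(0*3)) = 1/(-½ + 0*0) = 1/(-½ + 0) = 1/(-½) = -2)
w(N) = I*√3 (w(N) = √((-1 - 1*0) - 2) = √((-1 + 0) - 2) = √(-1 - 2) = √(-3) = I*√3)
206 + 275*w(-14) = 206 + 275*(I*√3) = 206 + 275*I*√3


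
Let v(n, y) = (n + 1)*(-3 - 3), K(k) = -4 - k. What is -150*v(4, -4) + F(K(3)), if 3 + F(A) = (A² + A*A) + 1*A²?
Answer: 4644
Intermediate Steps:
F(A) = -3 + 3*A² (F(A) = -3 + ((A² + A*A) + 1*A²) = -3 + ((A² + A²) + A²) = -3 + (2*A² + A²) = -3 + 3*A²)
v(n, y) = -6 - 6*n (v(n, y) = (1 + n)*(-6) = -6 - 6*n)
-150*v(4, -4) + F(K(3)) = -150*(-6 - 6*4) + (-3 + 3*(-4 - 1*3)²) = -150*(-6 - 24) + (-3 + 3*(-4 - 3)²) = -150*(-30) + (-3 + 3*(-7)²) = 4500 + (-3 + 3*49) = 4500 + (-3 + 147) = 4500 + 144 = 4644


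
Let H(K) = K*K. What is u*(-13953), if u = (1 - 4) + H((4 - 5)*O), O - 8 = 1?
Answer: -1088334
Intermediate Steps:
O = 9 (O = 8 + 1 = 9)
H(K) = K²
u = 78 (u = (1 - 4) + ((4 - 5)*9)² = -3 + (-1*9)² = -3 + (-9)² = -3 + 81 = 78)
u*(-13953) = 78*(-13953) = -1088334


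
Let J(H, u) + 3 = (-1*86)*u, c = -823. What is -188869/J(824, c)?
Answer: -188869/70775 ≈ -2.6686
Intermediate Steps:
J(H, u) = -3 - 86*u (J(H, u) = -3 + (-1*86)*u = -3 - 86*u)
-188869/J(824, c) = -188869/(-3 - 86*(-823)) = -188869/(-3 + 70778) = -188869/70775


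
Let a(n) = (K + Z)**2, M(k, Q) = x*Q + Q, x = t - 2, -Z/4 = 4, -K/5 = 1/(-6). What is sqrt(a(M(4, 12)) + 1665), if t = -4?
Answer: sqrt(68221)/6 ≈ 43.532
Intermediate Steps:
K = 5/6 (K = -5/(-6) = -5*(-1)/6 = -5*(-1/6) = 5/6 ≈ 0.83333)
Z = -16 (Z = -4*4 = -16)
x = -6 (x = -4 - 2 = -6)
M(k, Q) = -5*Q (M(k, Q) = -6*Q + Q = -5*Q)
a(n) = 8281/36 (a(n) = (5/6 - 16)**2 = (-91/6)**2 = 8281/36)
sqrt(a(M(4, 12)) + 1665) = sqrt(8281/36 + 1665) = sqrt(68221/36) = sqrt(68221)/6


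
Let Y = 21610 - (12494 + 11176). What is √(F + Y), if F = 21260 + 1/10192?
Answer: √2543923213/364 ≈ 138.56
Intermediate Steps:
Y = -2060 (Y = 21610 - 1*23670 = 21610 - 23670 = -2060)
F = 216681921/10192 (F = 21260 + 1/10192 = 216681921/10192 ≈ 21260.)
√(F + Y) = √(216681921/10192 - 2060) = √(195686401/10192) = √2543923213/364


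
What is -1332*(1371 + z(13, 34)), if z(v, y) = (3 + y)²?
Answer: -3649680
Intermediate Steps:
-1332*(1371 + z(13, 34)) = -1332*(1371 + (3 + 34)²) = -1332*(1371 + 37²) = -1332*(1371 + 1369) = -1332*2740 = -3649680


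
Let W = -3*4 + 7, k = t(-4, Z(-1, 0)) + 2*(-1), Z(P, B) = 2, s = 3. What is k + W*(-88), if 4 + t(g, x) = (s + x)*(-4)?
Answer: 414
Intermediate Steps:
t(g, x) = -16 - 4*x (t(g, x) = -4 + (3 + x)*(-4) = -4 + (-12 - 4*x) = -16 - 4*x)
k = -26 (k = (-16 - 4*2) + 2*(-1) = (-16 - 8) - 2 = -24 - 2 = -26)
W = -5 (W = -12 + 7 = -5)
k + W*(-88) = -26 - 5*(-88) = -26 + 440 = 414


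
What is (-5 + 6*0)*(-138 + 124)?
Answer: 70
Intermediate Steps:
(-5 + 6*0)*(-138 + 124) = (-5 + 0)*(-14) = -5*(-14) = 70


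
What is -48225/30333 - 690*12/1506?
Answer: -17988005/2537861 ≈ -7.0879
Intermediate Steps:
-48225/30333 - 690*12/1506 = -48225*1/30333 - 8280*1/1506 = -16075/10111 - 1380/251 = -17988005/2537861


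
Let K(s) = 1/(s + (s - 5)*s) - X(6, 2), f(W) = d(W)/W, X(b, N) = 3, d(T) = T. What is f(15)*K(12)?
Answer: -287/96 ≈ -2.9896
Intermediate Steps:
f(W) = 1 (f(W) = W/W = 1)
K(s) = -3 + 1/(s + s*(-5 + s)) (K(s) = 1/(s + (s - 5)*s) - 1*3 = 1/(s + (-5 + s)*s) - 3 = 1/(s + s*(-5 + s)) - 3 = -3 + 1/(s + s*(-5 + s)))
f(15)*K(12) = 1*((1 - 3*12**2 + 12*12)/(12*(-4 + 12))) = 1*((1/12)*(1 - 3*144 + 144)/8) = 1*((1/12)*(1/8)*(1 - 432 + 144)) = 1*((1/12)*(1/8)*(-287)) = 1*(-287/96) = -287/96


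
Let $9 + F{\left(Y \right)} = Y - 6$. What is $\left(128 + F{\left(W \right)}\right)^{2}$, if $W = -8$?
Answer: $11025$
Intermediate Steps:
$F{\left(Y \right)} = -15 + Y$ ($F{\left(Y \right)} = -9 + \left(Y - 6\right) = -9 + \left(-6 + Y\right) = -15 + Y$)
$\left(128 + F{\left(W \right)}\right)^{2} = \left(128 - 23\right)^{2} = 105^{2} = 11025$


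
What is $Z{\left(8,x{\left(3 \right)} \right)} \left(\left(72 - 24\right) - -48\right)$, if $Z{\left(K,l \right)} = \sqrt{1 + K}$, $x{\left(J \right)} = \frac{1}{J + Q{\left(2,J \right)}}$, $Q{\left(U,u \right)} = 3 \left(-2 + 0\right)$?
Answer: $288$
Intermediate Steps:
$Q{\left(U,u \right)} = -6$ ($Q{\left(U,u \right)} = 3 \left(-2\right) = -6$)
$x{\left(J \right)} = \frac{1}{-6 + J}$ ($x{\left(J \right)} = \frac{1}{J - 6} = \frac{1}{-6 + J}$)
$Z{\left(8,x{\left(3 \right)} \right)} \left(\left(72 - 24\right) - -48\right) = \sqrt{1 + 8} \left(\left(72 - 24\right) - -48\right) = \sqrt{9} \left(\left(72 - 24\right) + 48\right) = 3 \left(\left(72 - 24\right) + 48\right) = 3 \left(48 + 48\right) = 3 \cdot 96 = 288$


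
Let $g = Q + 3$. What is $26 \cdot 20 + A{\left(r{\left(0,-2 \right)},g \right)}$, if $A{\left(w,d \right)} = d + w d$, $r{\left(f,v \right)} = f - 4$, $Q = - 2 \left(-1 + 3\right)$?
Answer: $523$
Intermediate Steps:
$Q = -4$ ($Q = \left(-2\right) 2 = -4$)
$r{\left(f,v \right)} = -4 + f$
$g = -1$ ($g = -4 + 3 = -1$)
$A{\left(w,d \right)} = d + d w$
$26 \cdot 20 + A{\left(r{\left(0,-2 \right)},g \right)} = 26 \cdot 20 - \left(1 + \left(-4 + 0\right)\right) = 520 - \left(1 - 4\right) = 520 - -3 = 520 + 3 = 523$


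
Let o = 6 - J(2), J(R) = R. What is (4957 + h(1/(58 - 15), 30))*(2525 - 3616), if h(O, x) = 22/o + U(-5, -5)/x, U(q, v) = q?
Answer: -16241717/3 ≈ -5.4139e+6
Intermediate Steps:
o = 4 (o = 6 - 1*2 = 6 - 2 = 4)
h(O, x) = 11/2 - 5/x (h(O, x) = 22/4 - 5/x = 22*(¼) - 5/x = 11/2 - 5/x)
(4957 + h(1/(58 - 15), 30))*(2525 - 3616) = (4957 + (11/2 - 5/30))*(2525 - 3616) = (4957 + (11/2 - 5*1/30))*(-1091) = (4957 + (11/2 - ⅙))*(-1091) = (4957 + 16/3)*(-1091) = (14887/3)*(-1091) = -16241717/3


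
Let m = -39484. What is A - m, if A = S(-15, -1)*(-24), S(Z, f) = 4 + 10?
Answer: 39148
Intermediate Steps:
S(Z, f) = 14
A = -336 (A = 14*(-24) = -336)
A - m = -336 - 1*(-39484) = -336 + 39484 = 39148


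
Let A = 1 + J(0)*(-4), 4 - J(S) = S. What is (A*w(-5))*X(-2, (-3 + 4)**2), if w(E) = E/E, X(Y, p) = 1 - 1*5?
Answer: 60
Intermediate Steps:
J(S) = 4 - S
X(Y, p) = -4 (X(Y, p) = 1 - 5 = -4)
w(E) = 1
A = -15 (A = 1 + (4 - 1*0)*(-4) = 1 + (4 + 0)*(-4) = 1 + 4*(-4) = 1 - 16 = -15)
(A*w(-5))*X(-2, (-3 + 4)**2) = -15*1*(-4) = -15*(-4) = 60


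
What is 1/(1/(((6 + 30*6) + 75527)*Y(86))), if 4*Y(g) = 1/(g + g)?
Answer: 75713/688 ≈ 110.05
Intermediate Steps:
Y(g) = 1/(8*g) (Y(g) = 1/(4*(g + g)) = 1/(4*((2*g))) = (1/(2*g))/4 = 1/(8*g))
1/(1/(((6 + 30*6) + 75527)*Y(86))) = 1/(1/(((6 + 30*6) + 75527)*(((⅛)/86)))) = 1/(1/(((6 + 180) + 75527)*(((⅛)*(1/86))))) = 1/(1/((186 + 75527)*(1/688))) = 1/(688/75713) = 75713/688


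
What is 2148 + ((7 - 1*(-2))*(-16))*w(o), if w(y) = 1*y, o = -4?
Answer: 2724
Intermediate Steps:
w(y) = y
2148 + ((7 - 1*(-2))*(-16))*w(o) = 2148 + ((7 - 1*(-2))*(-16))*(-4) = 2148 + ((7 + 2)*(-16))*(-4) = 2148 + (9*(-16))*(-4) = 2148 - 144*(-4) = 2148 + 576 = 2724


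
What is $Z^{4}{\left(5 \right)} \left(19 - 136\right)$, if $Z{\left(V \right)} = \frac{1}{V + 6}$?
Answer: $- \frac{117}{14641} \approx -0.0079913$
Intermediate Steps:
$Z{\left(V \right)} = \frac{1}{6 + V}$
$Z^{4}{\left(5 \right)} \left(19 - 136\right) = \left(\frac{1}{6 + 5}\right)^{4} \left(19 - 136\right) = \left(\frac{1}{11}\right)^{4} \left(-117\right) = \frac{1}{14641} \left(-117\right) = - \frac{117}{14641}$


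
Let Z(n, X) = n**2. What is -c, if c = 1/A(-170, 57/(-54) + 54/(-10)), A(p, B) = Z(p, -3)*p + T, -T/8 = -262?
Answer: 1/4910904 ≈ 2.0363e-7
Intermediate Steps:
T = 2096 (T = -8*(-262) = 2096)
A(p, B) = 2096 + p**3 (A(p, B) = p**2*p + 2096 = p**3 + 2096 = 2096 + p**3)
c = -1/4910904 (c = 1/(2096 + (-170)**3) = 1/(2096 - 4913000) = 1/(-4910904) = -1/4910904 ≈ -2.0363e-7)
-c = -1*(-1/4910904) = 1/4910904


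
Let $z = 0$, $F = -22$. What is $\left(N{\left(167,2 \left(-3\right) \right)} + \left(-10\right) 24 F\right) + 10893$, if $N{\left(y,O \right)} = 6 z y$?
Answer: $16173$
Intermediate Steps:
$N{\left(y,O \right)} = 0$ ($N{\left(y,O \right)} = 6 \cdot 0 y = 0 y = 0$)
$\left(N{\left(167,2 \left(-3\right) \right)} + \left(-10\right) 24 F\right) + 10893 = \left(0 + \left(-10\right) 24 \left(-22\right)\right) + 10893 = \left(0 - -5280\right) + 10893 = \left(0 + 5280\right) + 10893 = 5280 + 10893 = 16173$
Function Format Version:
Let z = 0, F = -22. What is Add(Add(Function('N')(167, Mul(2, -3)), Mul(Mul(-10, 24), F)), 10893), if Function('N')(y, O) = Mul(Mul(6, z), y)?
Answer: 16173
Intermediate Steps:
Function('N')(y, O) = 0 (Function('N')(y, O) = Mul(Mul(6, 0), y) = Mul(0, y) = 0)
Add(Add(Function('N')(167, Mul(2, -3)), Mul(Mul(-10, 24), F)), 10893) = Add(Add(0, Mul(Mul(-10, 24), -22)), 10893) = Add(Add(0, Mul(-240, -22)), 10893) = Add(Add(0, 5280), 10893) = Add(5280, 10893) = 16173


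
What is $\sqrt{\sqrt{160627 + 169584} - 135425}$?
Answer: $\sqrt{-135425 + 7 \sqrt{6739}} \approx 367.22 i$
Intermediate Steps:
$\sqrt{\sqrt{160627 + 169584} - 135425} = \sqrt{\sqrt{330211} - 135425} = \sqrt{7 \sqrt{6739} - 135425} = \sqrt{-135425 + 7 \sqrt{6739}}$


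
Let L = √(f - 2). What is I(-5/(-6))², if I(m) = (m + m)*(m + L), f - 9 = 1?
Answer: 7825/324 + 250*√2/27 ≈ 37.246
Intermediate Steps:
f = 10 (f = 9 + 1 = 10)
L = 2*√2 (L = √(10 - 2) = √8 = 2*√2 ≈ 2.8284)
I(m) = 2*m*(m + 2*√2) (I(m) = (m + m)*(m + 2*√2) = (2*m)*(m + 2*√2) = 2*m*(m + 2*√2))
I(-5/(-6))² = (2*(-5/(-6))*(-5/(-6) + 2*√2))² = (2*(-5*(-⅙))*(-5*(-⅙) + 2*√2))² = (2*(⅚)*(⅚ + 2*√2))² = (25/18 + 10*√2/3)²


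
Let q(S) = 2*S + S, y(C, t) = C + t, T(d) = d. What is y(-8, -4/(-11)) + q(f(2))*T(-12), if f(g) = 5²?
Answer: -9984/11 ≈ -907.64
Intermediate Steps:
f(g) = 25
q(S) = 3*S
y(-8, -4/(-11)) + q(f(2))*T(-12) = (-8 - 4/(-11)) + (3*25)*(-12) = (-8 - 4*(-1/11)) + 75*(-12) = (-8 + 4/11) - 900 = -84/11 - 900 = -9984/11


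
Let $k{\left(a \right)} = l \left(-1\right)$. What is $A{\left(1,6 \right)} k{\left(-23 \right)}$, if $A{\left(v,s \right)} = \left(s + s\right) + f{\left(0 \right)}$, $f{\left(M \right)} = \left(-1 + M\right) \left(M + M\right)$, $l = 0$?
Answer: $0$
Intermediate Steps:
$f{\left(M \right)} = 2 M \left(-1 + M\right)$ ($f{\left(M \right)} = \left(-1 + M\right) 2 M = 2 M \left(-1 + M\right)$)
$A{\left(v,s \right)} = 2 s$ ($A{\left(v,s \right)} = \left(s + s\right) + 2 \cdot 0 \left(-1 + 0\right) = 2 s + 2 \cdot 0 \left(-1\right) = 2 s + 0 = 2 s$)
$k{\left(a \right)} = 0$ ($k{\left(a \right)} = 0 \left(-1\right) = 0$)
$A{\left(1,6 \right)} k{\left(-23 \right)} = 2 \cdot 6 \cdot 0 = 12 \cdot 0 = 0$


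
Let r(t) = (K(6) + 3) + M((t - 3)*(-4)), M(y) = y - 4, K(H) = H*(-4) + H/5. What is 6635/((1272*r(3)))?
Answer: -33175/151368 ≈ -0.21917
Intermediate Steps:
K(H) = -19*H/5 (K(H) = -4*H + H*(1/5) = -4*H + H/5 = -19*H/5)
M(y) = -4 + y
r(t) = -59/5 - 4*t (r(t) = (-19/5*6 + 3) + (-4 + (t - 3)*(-4)) = (-114/5 + 3) + (-4 + (-3 + t)*(-4)) = -99/5 + (-4 + (12 - 4*t)) = -99/5 + (8 - 4*t) = -59/5 - 4*t)
6635/((1272*r(3))) = 6635/((1272*(-59/5 - 4*3))) = 6635/((1272*(-59/5 - 12))) = 6635/((1272*(-119/5))) = 6635/(-151368/5) = 6635*(-5/151368) = -33175/151368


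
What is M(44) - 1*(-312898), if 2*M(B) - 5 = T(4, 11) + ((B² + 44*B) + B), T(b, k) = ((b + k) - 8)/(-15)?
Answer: 4722874/15 ≈ 3.1486e+5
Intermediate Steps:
T(b, k) = 8/15 - b/15 - k/15 (T(b, k) = (-8 + b + k)*(-1/15) = 8/15 - b/15 - k/15)
M(B) = 34/15 + B²/2 + 45*B/2 (M(B) = 5/2 + ((8/15 - 1/15*4 - 1/15*11) + ((B² + 44*B) + B))/2 = 5/2 + ((8/15 - 4/15 - 11/15) + (B² + 45*B))/2 = 5/2 + (-7/15 + (B² + 45*B))/2 = 5/2 + (-7/15 + B² + 45*B)/2 = 5/2 + (-7/30 + B²/2 + 45*B/2) = 34/15 + B²/2 + 45*B/2)
M(44) - 1*(-312898) = (34/15 + (½)*44² + (45/2)*44) - 1*(-312898) = (34/15 + (½)*1936 + 990) + 312898 = (34/15 + 968 + 990) + 312898 = 29404/15 + 312898 = 4722874/15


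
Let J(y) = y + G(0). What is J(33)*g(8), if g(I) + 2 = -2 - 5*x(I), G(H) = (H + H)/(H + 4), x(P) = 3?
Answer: -627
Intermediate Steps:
G(H) = 2*H/(4 + H) (G(H) = (2*H)/(4 + H) = 2*H/(4 + H))
g(I) = -19 (g(I) = -2 + (-2 - 5*3) = -2 + (-2 - 15) = -2 - 17 = -19)
J(y) = y (J(y) = y + 2*0/(4 + 0) = y + 2*0/4 = y + 2*0*(¼) = y + 0 = y)
J(33)*g(8) = 33*(-19) = -627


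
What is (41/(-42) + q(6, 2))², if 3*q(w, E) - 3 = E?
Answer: 841/1764 ≈ 0.47676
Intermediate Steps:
q(w, E) = 1 + E/3
(41/(-42) + q(6, 2))² = (41/(-42) + (1 + (⅓)*2))² = (41*(-1/42) + (1 + ⅔))² = (-41/42 + 5/3)² = (29/42)² = 841/1764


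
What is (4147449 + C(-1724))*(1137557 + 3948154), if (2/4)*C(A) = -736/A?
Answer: 9090967209075657/431 ≈ 2.1093e+13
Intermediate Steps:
C(A) = -1472/A (C(A) = 2*(-736/A) = -1472/A)
(4147449 + C(-1724))*(1137557 + 3948154) = (4147449 - 1472/(-1724))*(1137557 + 3948154) = (4147449 - 1472*(-1/1724))*5085711 = (4147449 + 368/431)*5085711 = (1787550887/431)*5085711 = 9090967209075657/431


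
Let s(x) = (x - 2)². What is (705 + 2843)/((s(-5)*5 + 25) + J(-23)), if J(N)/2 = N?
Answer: 887/56 ≈ 15.839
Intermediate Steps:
J(N) = 2*N
s(x) = (-2 + x)²
(705 + 2843)/((s(-5)*5 + 25) + J(-23)) = (705 + 2843)/(((-2 - 5)²*5 + 25) + 2*(-23)) = 3548/(((-7)²*5 + 25) - 46) = 3548/((49*5 + 25) - 46) = 3548/((245 + 25) - 46) = 3548/(270 - 46) = 3548/224 = 3548*(1/224) = 887/56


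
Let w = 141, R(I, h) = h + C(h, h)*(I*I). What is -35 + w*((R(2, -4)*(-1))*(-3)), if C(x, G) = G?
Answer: -8495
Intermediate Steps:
R(I, h) = h + h*I² (R(I, h) = h + h*(I*I) = h + h*I²)
-35 + w*((R(2, -4)*(-1))*(-3)) = -35 + 141*((-4*(1 + 2²)*(-1))*(-3)) = -35 + 141*((-4*(1 + 4)*(-1))*(-3)) = -35 + 141*((-4*5*(-1))*(-3)) = -35 + 141*(-20*(-1)*(-3)) = -35 + 141*(20*(-3)) = -35 + 141*(-60) = -35 - 8460 = -8495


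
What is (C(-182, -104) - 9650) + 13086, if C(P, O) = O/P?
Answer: 24056/7 ≈ 3436.6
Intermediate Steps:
(C(-182, -104) - 9650) + 13086 = (-104/(-182) - 9650) + 13086 = (-104*(-1/182) - 9650) + 13086 = (4/7 - 9650) + 13086 = -67546/7 + 13086 = 24056/7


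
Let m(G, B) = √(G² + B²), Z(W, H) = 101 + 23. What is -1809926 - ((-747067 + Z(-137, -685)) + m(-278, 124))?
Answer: -1062983 - 2*√23165 ≈ -1.0633e+6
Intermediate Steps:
Z(W, H) = 124
m(G, B) = √(B² + G²)
-1809926 - ((-747067 + Z(-137, -685)) + m(-278, 124)) = -1809926 - ((-747067 + 124) + √(124² + (-278)²)) = -1809926 - (-746943 + √(15376 + 77284)) = -1809926 - (-746943 + √92660) = -1809926 - (-746943 + 2*√23165) = -1809926 + (746943 - 2*√23165) = -1062983 - 2*√23165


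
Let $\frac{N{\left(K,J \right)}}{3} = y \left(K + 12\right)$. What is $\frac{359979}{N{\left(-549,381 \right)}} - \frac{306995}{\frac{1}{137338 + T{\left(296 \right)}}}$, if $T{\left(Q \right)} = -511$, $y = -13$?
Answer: $- \frac{293238335042572}{6981} \approx -4.2005 \cdot 10^{10}$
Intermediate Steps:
$N{\left(K,J \right)} = -468 - 39 K$ ($N{\left(K,J \right)} = 3 \left(- 13 \left(K + 12\right)\right) = 3 \left(- 13 \left(12 + K\right)\right) = 3 \left(-156 - 13 K\right) = -468 - 39 K$)
$\frac{359979}{N{\left(-549,381 \right)}} - \frac{306995}{\frac{1}{137338 + T{\left(296 \right)}}} = \frac{359979}{-468 - -21411} - \frac{306995}{\frac{1}{137338 - 511}} = \frac{359979}{-468 + 21411} - \frac{306995}{\frac{1}{136827}} = \frac{359979}{20943} - 306995 \frac{1}{\frac{1}{136827}} = 359979 \cdot \frac{1}{20943} - 42005204865 = \frac{119993}{6981} - 42005204865 = - \frac{293238335042572}{6981}$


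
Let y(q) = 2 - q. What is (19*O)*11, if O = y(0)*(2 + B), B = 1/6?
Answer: 2717/3 ≈ 905.67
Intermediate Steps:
B = ⅙ ≈ 0.16667
O = 13/3 (O = (2 - 1*0)*(2 + ⅙) = (2 + 0)*(13/6) = 2*(13/6) = 13/3 ≈ 4.3333)
(19*O)*11 = (19*(13/3))*11 = (247/3)*11 = 2717/3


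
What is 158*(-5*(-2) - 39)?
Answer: -4582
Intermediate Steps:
158*(-5*(-2) - 39) = 158*(10 - 39) = 158*(-29) = -4582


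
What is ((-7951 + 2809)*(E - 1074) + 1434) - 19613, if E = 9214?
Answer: -41874059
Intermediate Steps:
((-7951 + 2809)*(E - 1074) + 1434) - 19613 = ((-7951 + 2809)*(9214 - 1074) + 1434) - 19613 = (-5142*8140 + 1434) - 19613 = (-41855880 + 1434) - 19613 = -41854446 - 19613 = -41874059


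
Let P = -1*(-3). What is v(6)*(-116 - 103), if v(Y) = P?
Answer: -657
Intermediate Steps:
P = 3
v(Y) = 3
v(6)*(-116 - 103) = 3*(-116 - 103) = 3*(-219) = -657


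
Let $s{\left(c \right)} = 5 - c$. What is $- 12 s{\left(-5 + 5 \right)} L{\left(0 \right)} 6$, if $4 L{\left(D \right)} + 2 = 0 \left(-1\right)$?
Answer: $180$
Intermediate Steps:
$L{\left(D \right)} = - \frac{1}{2}$ ($L{\left(D \right)} = - \frac{1}{2} + \frac{0 \left(-1\right)}{4} = - \frac{1}{2} + \frac{1}{4} \cdot 0 = - \frac{1}{2} + 0 = - \frac{1}{2}$)
$- 12 s{\left(-5 + 5 \right)} L{\left(0 \right)} 6 = - 12 \left(5 - \left(-5 + 5\right)\right) \left(\left(- \frac{1}{2}\right) 6\right) = - 12 \left(5 - 0\right) \left(-3\right) = - 12 \left(5 + 0\right) \left(-3\right) = \left(-12\right) 5 \left(-3\right) = \left(-60\right) \left(-3\right) = 180$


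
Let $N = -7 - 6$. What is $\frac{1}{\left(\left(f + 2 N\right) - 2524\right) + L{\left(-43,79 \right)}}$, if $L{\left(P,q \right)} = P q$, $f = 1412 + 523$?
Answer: $- \frac{1}{4012} \approx -0.00024925$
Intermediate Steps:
$f = 1935$
$N = -13$
$\frac{1}{\left(\left(f + 2 N\right) - 2524\right) + L{\left(-43,79 \right)}} = \frac{1}{\left(\left(1935 + 2 \left(-13\right)\right) - 2524\right) - 3397} = \frac{1}{\left(\left(1935 - 26\right) - 2524\right) - 3397} = \frac{1}{\left(1909 - 2524\right) - 3397} = \frac{1}{-615 - 3397} = \frac{1}{-4012} = - \frac{1}{4012}$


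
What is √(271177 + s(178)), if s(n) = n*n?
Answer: √302861 ≈ 550.33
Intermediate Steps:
s(n) = n²
√(271177 + s(178)) = √(271177 + 178²) = √(271177 + 31684) = √302861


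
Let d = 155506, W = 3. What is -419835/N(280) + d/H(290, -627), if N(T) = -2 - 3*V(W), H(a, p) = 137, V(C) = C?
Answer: 59227961/1507 ≈ 39302.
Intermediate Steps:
N(T) = -11 (N(T) = -2 - 3*3 = -2 - 9 = -11)
-419835/N(280) + d/H(290, -627) = -419835/(-11) + 155506/137 = -419835*(-1/11) + 155506*(1/137) = 419835/11 + 155506/137 = 59227961/1507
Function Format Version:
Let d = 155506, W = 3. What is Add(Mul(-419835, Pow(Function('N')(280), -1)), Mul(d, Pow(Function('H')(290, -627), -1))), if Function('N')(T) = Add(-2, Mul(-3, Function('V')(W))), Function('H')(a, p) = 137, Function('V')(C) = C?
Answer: Rational(59227961, 1507) ≈ 39302.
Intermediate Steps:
Function('N')(T) = -11 (Function('N')(T) = Add(-2, Mul(-3, 3)) = Add(-2, -9) = -11)
Add(Mul(-419835, Pow(Function('N')(280), -1)), Mul(d, Pow(Function('H')(290, -627), -1))) = Add(Mul(-419835, Pow(-11, -1)), Mul(155506, Pow(137, -1))) = Add(Mul(-419835, Rational(-1, 11)), Mul(155506, Rational(1, 137))) = Add(Rational(419835, 11), Rational(155506, 137)) = Rational(59227961, 1507)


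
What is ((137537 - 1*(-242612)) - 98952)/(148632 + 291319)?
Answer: 281197/439951 ≈ 0.63916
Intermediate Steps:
((137537 - 1*(-242612)) - 98952)/(148632 + 291319) = ((137537 + 242612) - 98952)/439951 = (380149 - 98952)*(1/439951) = 281197*(1/439951) = 281197/439951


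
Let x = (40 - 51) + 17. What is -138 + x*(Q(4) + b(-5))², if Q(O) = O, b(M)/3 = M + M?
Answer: 3918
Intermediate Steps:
b(M) = 6*M (b(M) = 3*(M + M) = 3*(2*M) = 6*M)
x = 6 (x = -11 + 17 = 6)
-138 + x*(Q(4) + b(-5))² = -138 + 6*(4 + 6*(-5))² = -138 + 6*(4 - 30)² = -138 + 6*(-26)² = -138 + 6*676 = -138 + 4056 = 3918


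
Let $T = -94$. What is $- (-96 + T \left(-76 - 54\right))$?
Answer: $-12124$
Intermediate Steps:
$- (-96 + T \left(-76 - 54\right)) = - (-96 - 94 \left(-76 - 54\right)) = - (-96 - -12220) = - (-96 + 12220) = \left(-1\right) 12124 = -12124$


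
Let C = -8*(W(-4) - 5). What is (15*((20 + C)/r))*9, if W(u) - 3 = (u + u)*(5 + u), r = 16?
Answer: 3375/4 ≈ 843.75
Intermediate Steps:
W(u) = 3 + 2*u*(5 + u) (W(u) = 3 + (u + u)*(5 + u) = 3 + (2*u)*(5 + u) = 3 + 2*u*(5 + u))
C = 80 (C = -8*((3 + 2*(-4)**2 + 10*(-4)) - 5) = -8*((3 + 2*16 - 40) - 5) = -8*((3 + 32 - 40) - 5) = -8*(-5 - 5) = -8*(-10) = 80)
(15*((20 + C)/r))*9 = (15*((20 + 80)/16))*9 = (15*(100*(1/16)))*9 = (15*(25/4))*9 = (375/4)*9 = 3375/4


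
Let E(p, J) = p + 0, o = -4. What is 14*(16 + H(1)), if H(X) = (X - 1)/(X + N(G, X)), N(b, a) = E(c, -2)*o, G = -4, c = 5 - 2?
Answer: 224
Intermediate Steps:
c = 3
E(p, J) = p
N(b, a) = -12 (N(b, a) = 3*(-4) = -12)
H(X) = (-1 + X)/(-12 + X) (H(X) = (X - 1)/(X - 12) = (-1 + X)/(-12 + X))
14*(16 + H(1)) = 14*(16 + (-1 + 1)/(-12 + 1)) = 14*(16 + 0/(-11)) = 14*(16 - 1/11*0) = 14*(16 + 0) = 14*16 = 224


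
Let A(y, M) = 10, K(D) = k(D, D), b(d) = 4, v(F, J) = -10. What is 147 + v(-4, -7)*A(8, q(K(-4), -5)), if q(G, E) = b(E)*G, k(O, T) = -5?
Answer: 47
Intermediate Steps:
K(D) = -5
q(G, E) = 4*G
147 + v(-4, -7)*A(8, q(K(-4), -5)) = 147 - 10*10 = 147 - 100 = 47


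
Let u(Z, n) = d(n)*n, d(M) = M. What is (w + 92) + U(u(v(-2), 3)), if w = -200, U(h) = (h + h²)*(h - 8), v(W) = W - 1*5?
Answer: -18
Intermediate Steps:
v(W) = -5 + W (v(W) = W - 5 = -5 + W)
u(Z, n) = n² (u(Z, n) = n*n = n²)
U(h) = (-8 + h)*(h + h²) (U(h) = (h + h²)*(-8 + h) = (-8 + h)*(h + h²))
(w + 92) + U(u(v(-2), 3)) = (-200 + 92) + 3²*(-8 + (3²)² - 7*3²) = -108 + 9*(-8 + 9² - 7*9) = -108 + 9*(-8 + 81 - 63) = -108 + 9*10 = -108 + 90 = -18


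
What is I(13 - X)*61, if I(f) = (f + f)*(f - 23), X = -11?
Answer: 2928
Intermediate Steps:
I(f) = 2*f*(-23 + f) (I(f) = (2*f)*(-23 + f) = 2*f*(-23 + f))
I(13 - X)*61 = (2*(13 - 1*(-11))*(-23 + (13 - 1*(-11))))*61 = (2*(13 + 11)*(-23 + (13 + 11)))*61 = (2*24*(-23 + 24))*61 = (2*24*1)*61 = 48*61 = 2928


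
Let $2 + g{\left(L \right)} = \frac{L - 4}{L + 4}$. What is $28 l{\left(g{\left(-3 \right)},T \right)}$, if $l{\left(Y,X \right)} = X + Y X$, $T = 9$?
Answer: $-2016$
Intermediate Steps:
$g{\left(L \right)} = -2 + \frac{-4 + L}{4 + L}$ ($g{\left(L \right)} = -2 + \frac{L - 4}{L + 4} = -2 + \frac{-4 + L}{4 + L}$)
$l{\left(Y,X \right)} = X + X Y$
$28 l{\left(g{\left(-3 \right)},T \right)} = 28 \cdot 9 \left(1 + \frac{-12 - -3}{4 - 3}\right) = 28 \cdot 9 \left(1 + \frac{-12 + 3}{1}\right) = 28 \cdot 9 \left(1 + 1 \left(-9\right)\right) = 28 \cdot 9 \left(1 - 9\right) = 28 \cdot 9 \left(-8\right) = 28 \left(-72\right) = -2016$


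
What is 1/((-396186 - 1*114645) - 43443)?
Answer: -1/554274 ≈ -1.8042e-6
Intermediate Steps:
1/((-396186 - 1*114645) - 43443) = 1/((-396186 - 114645) - 43443) = 1/(-510831 - 43443) = 1/(-554274) = -1/554274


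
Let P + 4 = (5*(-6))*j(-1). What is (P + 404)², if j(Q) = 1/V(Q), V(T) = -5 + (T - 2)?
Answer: 2608225/16 ≈ 1.6301e+5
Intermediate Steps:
V(T) = -7 + T (V(T) = -5 + (-2 + T) = -7 + T)
j(Q) = 1/(-7 + Q)
P = -¼ (P = -4 + (5*(-6))/(-7 - 1) = -4 - 30/(-8) = -4 - 30*(-⅛) = -4 + 15/4 = -¼ ≈ -0.25000)
(P + 404)² = (-¼ + 404)² = (1615/4)² = 2608225/16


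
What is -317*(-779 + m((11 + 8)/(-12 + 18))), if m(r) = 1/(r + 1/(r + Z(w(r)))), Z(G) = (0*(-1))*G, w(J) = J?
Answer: 98000233/397 ≈ 2.4685e+5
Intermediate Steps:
Z(G) = 0 (Z(G) = 0*G = 0)
m(r) = 1/(r + 1/r) (m(r) = 1/(r + 1/(r + 0)) = 1/(r + 1/r))
-317*(-779 + m((11 + 8)/(-12 + 18))) = -317*(-779 + ((11 + 8)/(-12 + 18))/(1 + ((11 + 8)/(-12 + 18))²)) = -317*(-779 + (19/6)/(1 + (19/6)²)) = -317*(-779 + (19*(⅙))/(1 + (19*(⅙))²)) = -317*(-779 + 19/(6*(1 + (19/6)²))) = -317*(-779 + 19/(6*(1 + 361/36))) = -317*(-779 + 19/(6*(397/36))) = -317*(-779 + (19/6)*(36/397)) = -317*(-779 + 114/397) = -317*(-309149/397) = 98000233/397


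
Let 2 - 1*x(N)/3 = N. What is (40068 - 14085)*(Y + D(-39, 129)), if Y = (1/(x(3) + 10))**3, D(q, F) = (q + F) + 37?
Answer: 1131871446/343 ≈ 3.2999e+6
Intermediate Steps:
x(N) = 6 - 3*N
D(q, F) = 37 + F + q (D(q, F) = (F + q) + 37 = 37 + F + q)
Y = 1/343 (Y = (1/((6 - 3*3) + 10))**3 = (1/((6 - 9) + 10))**3 = (1/(-3 + 10))**3 = (1/7)**3 = 1/343 ≈ 0.0029155)
(40068 - 14085)*(Y + D(-39, 129)) = (40068 - 14085)*(1/343 + (37 + 129 - 39)) = 25983*(1/343 + 127) = 25983*(43562/343) = 1131871446/343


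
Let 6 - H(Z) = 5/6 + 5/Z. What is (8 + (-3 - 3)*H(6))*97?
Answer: -1746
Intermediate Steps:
H(Z) = 31/6 - 5/Z (H(Z) = 6 - (5/6 + 5/Z) = 6 - (5*(⅙) + 5/Z) = 6 - (⅚ + 5/Z) = 6 + (-⅚ - 5/Z) = 31/6 - 5/Z)
(8 + (-3 - 3)*H(6))*97 = (8 + (-3 - 3)*(31/6 - 5/6))*97 = (8 - 6*(31/6 - 5*⅙))*97 = (8 - 6*(31/6 - ⅚))*97 = (8 - 6*13/3)*97 = (8 - 26)*97 = -18*97 = -1746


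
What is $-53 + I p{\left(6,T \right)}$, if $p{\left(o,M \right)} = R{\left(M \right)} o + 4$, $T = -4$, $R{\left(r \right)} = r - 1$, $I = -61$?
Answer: $1533$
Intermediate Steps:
$R{\left(r \right)} = -1 + r$ ($R{\left(r \right)} = r - 1 = -1 + r$)
$p{\left(o,M \right)} = 4 + o \left(-1 + M\right)$ ($p{\left(o,M \right)} = \left(-1 + M\right) o + 4 = o \left(-1 + M\right) + 4 = 4 + o \left(-1 + M\right)$)
$-53 + I p{\left(6,T \right)} = -53 - 61 \left(4 + 6 \left(-1 - 4\right)\right) = -53 - 61 \left(4 + 6 \left(-5\right)\right) = -53 - 61 \left(4 - 30\right) = -53 - -1586 = -53 + 1586 = 1533$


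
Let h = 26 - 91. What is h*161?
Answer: -10465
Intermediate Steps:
h = -65
h*161 = -65*161 = -10465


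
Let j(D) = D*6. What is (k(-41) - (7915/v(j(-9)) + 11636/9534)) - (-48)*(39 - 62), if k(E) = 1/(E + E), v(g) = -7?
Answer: 9960611/390894 ≈ 25.482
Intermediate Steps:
j(D) = 6*D
k(E) = 1/(2*E)
(k(-41) - (7915/v(j(-9)) + 11636/9534)) - (-48)*(39 - 62) = ((½)/(-41) - (7915/(-7) + 11636/9534)) - (-48)*(39 - 62) = ((½)*(-1/41) - (7915*(-⅐) + 11636*(1/9534))) - (-48)*(-23) = (-1/82 - (-7915/7 + 5818/4767)) - 1*1104 = (-1/82 - 1*(-5384297/4767)) - 1104 = (-1/82 + 5384297/4767) - 1104 = 441507587/390894 - 1104 = 9960611/390894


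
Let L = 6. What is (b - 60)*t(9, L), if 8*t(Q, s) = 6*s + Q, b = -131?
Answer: -8595/8 ≈ -1074.4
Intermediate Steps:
t(Q, s) = Q/8 + 3*s/4 (t(Q, s) = (6*s + Q)/8 = (Q + 6*s)/8 = Q/8 + 3*s/4)
(b - 60)*t(9, L) = (-131 - 60)*((⅛)*9 + (¾)*6) = -191*(9/8 + 9/2) = -191*45/8 = -8595/8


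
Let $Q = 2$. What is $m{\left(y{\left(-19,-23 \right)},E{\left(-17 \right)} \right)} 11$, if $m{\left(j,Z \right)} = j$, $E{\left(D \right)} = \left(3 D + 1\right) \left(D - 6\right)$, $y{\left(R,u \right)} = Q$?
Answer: $22$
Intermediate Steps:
$y{\left(R,u \right)} = 2$
$E{\left(D \right)} = \left(1 + 3 D\right) \left(-6 + D\right)$
$m{\left(y{\left(-19,-23 \right)},E{\left(-17 \right)} \right)} 11 = 2 \cdot 11 = 22$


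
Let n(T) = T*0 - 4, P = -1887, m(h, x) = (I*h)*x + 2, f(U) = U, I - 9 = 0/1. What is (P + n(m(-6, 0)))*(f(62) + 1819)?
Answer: -3556971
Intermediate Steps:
I = 9 (I = 9 + 0/1 = 9 + 0*1 = 9 + 0 = 9)
m(h, x) = 2 + 9*h*x (m(h, x) = (9*h)*x + 2 = 9*h*x + 2 = 2 + 9*h*x)
n(T) = -4 (n(T) = 0 - 4 = -4)
(P + n(m(-6, 0)))*(f(62) + 1819) = (-1887 - 4)*(62 + 1819) = -1891*1881 = -3556971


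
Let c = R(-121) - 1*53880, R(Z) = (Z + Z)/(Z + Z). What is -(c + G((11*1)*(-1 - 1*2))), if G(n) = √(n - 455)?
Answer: 53879 - 2*I*√122 ≈ 53879.0 - 22.091*I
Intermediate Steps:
R(Z) = 1 (R(Z) = (2*Z)/((2*Z)) = (2*Z)*(1/(2*Z)) = 1)
G(n) = √(-455 + n)
c = -53879 (c = 1 - 1*53880 = 1 - 53880 = -53879)
-(c + G((11*1)*(-1 - 1*2))) = -(-53879 + √(-455 + (11*1)*(-1 - 1*2))) = -(-53879 + √(-455 + 11*(-1 - 2))) = -(-53879 + √(-455 + 11*(-3))) = -(-53879 + √(-455 - 33)) = -(-53879 + √(-488)) = -(-53879 + 2*I*√122) = 53879 - 2*I*√122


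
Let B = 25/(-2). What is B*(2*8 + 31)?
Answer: -1175/2 ≈ -587.50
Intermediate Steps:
B = -25/2 (B = 25*(-½) = -25/2 ≈ -12.500)
B*(2*8 + 31) = -25*(2*8 + 31)/2 = -25*(16 + 31)/2 = -25/2*47 = -1175/2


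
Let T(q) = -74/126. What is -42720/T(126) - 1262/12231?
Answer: 32917977466/452547 ≈ 72739.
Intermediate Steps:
T(q) = -37/63 (T(q) = -74*1/126 = -37/63)
-42720/T(126) - 1262/12231 = -42720/(-37/63) - 1262/12231 = -42720*(-63/37) - 1262*1/12231 = 2691360/37 - 1262/12231 = 32917977466/452547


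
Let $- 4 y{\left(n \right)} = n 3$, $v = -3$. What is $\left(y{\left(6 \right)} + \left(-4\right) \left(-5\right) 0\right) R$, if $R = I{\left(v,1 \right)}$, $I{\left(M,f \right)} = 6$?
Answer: $-27$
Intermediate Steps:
$y{\left(n \right)} = - \frac{3 n}{4}$ ($y{\left(n \right)} = - \frac{n 3}{4} = - \frac{3 n}{4}$)
$R = 6$
$\left(y{\left(6 \right)} + \left(-4\right) \left(-5\right) 0\right) R = \left(\left(- \frac{3}{4}\right) 6 + \left(-4\right) \left(-5\right) 0\right) 6 = \left(- \frac{9}{2} + 20 \cdot 0\right) 6 = \left(- \frac{9}{2} + 0\right) 6 = \left(- \frac{9}{2}\right) 6 = -27$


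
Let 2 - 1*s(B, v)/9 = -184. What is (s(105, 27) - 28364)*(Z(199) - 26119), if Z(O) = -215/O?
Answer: 138731844240/199 ≈ 6.9715e+8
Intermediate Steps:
s(B, v) = 1674 (s(B, v) = 18 - 9*(-184) = 18 + 1656 = 1674)
(s(105, 27) - 28364)*(Z(199) - 26119) = (1674 - 28364)*(-215/199 - 26119) = -26690*(-215*1/199 - 26119) = -26690*(-215/199 - 26119) = -26690*(-5197896/199) = 138731844240/199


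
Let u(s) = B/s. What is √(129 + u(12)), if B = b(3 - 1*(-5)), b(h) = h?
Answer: √1167/3 ≈ 11.387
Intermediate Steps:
B = 8 (B = 3 - 1*(-5) = 3 + 5 = 8)
u(s) = 8/s
√(129 + u(12)) = √(129 + 8/12) = √(129 + 8*(1/12)) = √(129 + ⅔) = √(389/3) = √1167/3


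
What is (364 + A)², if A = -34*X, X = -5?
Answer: 285156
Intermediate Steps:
A = 170 (A = -34*(-5) = 170)
(364 + A)² = (364 + 170)² = 534² = 285156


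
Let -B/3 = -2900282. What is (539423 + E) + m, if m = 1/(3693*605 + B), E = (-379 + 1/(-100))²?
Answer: 74694635493398911/109351110000 ≈ 6.8307e+5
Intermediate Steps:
B = 8700846 (B = -3*(-2900282) = 8700846)
E = 1436485801/10000 (E = (-379 - 1/100)² = (-37901/100)² = 1436485801/10000 ≈ 1.4365e+5)
m = 1/10935111 (m = 1/(3693*605 + 8700846) = 1/(2234265 + 8700846) = 1/10935111 ≈ 9.1449e-8)
(539423 + E) + m = (539423 + 1436485801/10000) + 1/10935111 = 6830715801/10000 + 1/10935111 = 74694635493398911/109351110000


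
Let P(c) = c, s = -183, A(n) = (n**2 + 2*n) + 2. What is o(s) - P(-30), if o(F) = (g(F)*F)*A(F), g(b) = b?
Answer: 1109323155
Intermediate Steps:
A(n) = 2 + n**2 + 2*n
o(F) = F**2*(2 + F**2 + 2*F) (o(F) = (F*F)*(2 + F**2 + 2*F) = F**2*(2 + F**2 + 2*F))
o(s) - P(-30) = (-183)**2*(2 + (-183)**2 + 2*(-183)) - 1*(-30) = 33489*(2 + 33489 - 366) + 30 = 33489*33125 + 30 = 1109323125 + 30 = 1109323155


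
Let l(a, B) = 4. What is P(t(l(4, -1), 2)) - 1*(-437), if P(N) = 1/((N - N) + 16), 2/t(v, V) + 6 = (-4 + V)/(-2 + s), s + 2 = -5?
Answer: 6993/16 ≈ 437.06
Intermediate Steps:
s = -7 (s = -2 - 5 = -7)
t(v, V) = 2/(-50/9 - V/9) (t(v, V) = 2/(-6 + (-4 + V)/(-2 - 7)) = 2/(-6 + (-4 + V)/(-9)) = 2/(-6 + (-4 + V)*(-⅑)) = 2/(-6 + (4/9 - V/9)) = 2/(-50/9 - V/9))
P(N) = 1/16 (P(N) = 1/(0 + 16) = 1/16)
P(t(l(4, -1), 2)) - 1*(-437) = 1/16 - 1*(-437) = 1/16 + 437 = 6993/16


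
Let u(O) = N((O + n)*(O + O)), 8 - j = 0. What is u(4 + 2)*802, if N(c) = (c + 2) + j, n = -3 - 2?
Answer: 17644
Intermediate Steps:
j = 8 (j = 8 - 1*0 = 8 + 0 = 8)
n = -5
N(c) = 10 + c (N(c) = (c + 2) + 8 = (2 + c) + 8 = 10 + c)
u(O) = 10 + 2*O*(-5 + O) (u(O) = 10 + (O - 5)*(O + O) = 10 + (-5 + O)*(2*O) = 10 + 2*O*(-5 + O))
u(4 + 2)*802 = (10 + 2*(4 + 2)*(-5 + (4 + 2)))*802 = (10 + 2*6*(-5 + 6))*802 = (10 + 2*6*1)*802 = (10 + 12)*802 = 22*802 = 17644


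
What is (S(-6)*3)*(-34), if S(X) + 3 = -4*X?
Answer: -2142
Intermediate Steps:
S(X) = -3 - 4*X
(S(-6)*3)*(-34) = ((-3 - 4*(-6))*3)*(-34) = ((-3 + 24)*3)*(-34) = (21*3)*(-34) = 63*(-34) = -2142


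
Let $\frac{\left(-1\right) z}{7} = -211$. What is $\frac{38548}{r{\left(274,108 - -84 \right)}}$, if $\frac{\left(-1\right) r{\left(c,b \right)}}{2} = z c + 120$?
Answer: $- \frac{9637}{202409} \approx -0.047612$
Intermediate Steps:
$z = 1477$ ($z = \left(-7\right) \left(-211\right) = 1477$)
$r{\left(c,b \right)} = -240 - 2954 c$ ($r{\left(c,b \right)} = - 2 \left(1477 c + 120\right) = - 2 \left(120 + 1477 c\right) = -240 - 2954 c$)
$\frac{38548}{r{\left(274,108 - -84 \right)}} = \frac{38548}{-240 - 809396} = \frac{38548}{-809636} = 38548 \left(- \frac{1}{809636}\right) = - \frac{9637}{202409}$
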